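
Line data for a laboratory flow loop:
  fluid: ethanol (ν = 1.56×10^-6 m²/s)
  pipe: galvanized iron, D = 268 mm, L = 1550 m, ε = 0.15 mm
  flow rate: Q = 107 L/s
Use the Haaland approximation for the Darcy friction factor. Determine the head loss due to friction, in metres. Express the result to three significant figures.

h_f ≈ 19.4 m

V = 4Q/(πD²) = 4·0.107/(π·0.268²) = 1.897 m/s
Re = VD/ν = 1.897·0.268/1.56×10^-6 = 3.26×10^5 → turbulent
ε/D = 0.15/268 = 5.60×10^-4
Haaland: f = 0.01832
h_f = f(L/D)V²/(2g) = 0.01832·(1550/0.268)·1.897²/(2·9.81) = 19.43 m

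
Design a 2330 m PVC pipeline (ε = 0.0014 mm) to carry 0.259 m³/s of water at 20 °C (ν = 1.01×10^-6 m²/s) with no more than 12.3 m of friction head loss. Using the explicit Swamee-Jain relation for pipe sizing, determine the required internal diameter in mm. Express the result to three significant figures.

Swamee-Jain (Type III): D = 0.66·[ε^1.25·(LQ²/(gh_f))^4.75 + ν·Q^9.4·(L/(gh_f))^5.2]^0.04
LQ²/(gh_f) = 1.295; L/(gh_f) = 19.31
Term 1 = ε^1.25·(…)^4.75 = 1.65×10^-7; Term 2 = ν·Q^9.4·(…)^5.2 = 1.50×10^-5
D = 0.66·(1.65×10^-7 + 1.50×10^-5)^0.04 = 0.4234 m = 423 mm
Check: V = 1.84 m/s, Re = 7.71×10^5, f = 0.01220, h_f = 11.6 m ≈ 12.3 m ✓

D ≈ 423 mm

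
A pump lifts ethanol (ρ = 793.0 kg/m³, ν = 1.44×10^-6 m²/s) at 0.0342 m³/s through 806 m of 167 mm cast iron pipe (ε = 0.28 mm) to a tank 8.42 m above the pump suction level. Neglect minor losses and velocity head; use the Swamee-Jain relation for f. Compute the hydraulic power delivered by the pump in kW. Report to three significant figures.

P_hyd ≈ 6.01 kW

V = 4Q/(πD²) = 1.561 m/s; Re = 1.81×10^5; ε/D = 0.00168; f = 0.02364
h_f = f(L/D)V²/2g = 14.17 m
Total head H = z + h_f = 8.42 + 14.17 = 22.59 m
P_hyd = ρgQH = 793.0·9.81·0.0342·22.59 = 6.011 kW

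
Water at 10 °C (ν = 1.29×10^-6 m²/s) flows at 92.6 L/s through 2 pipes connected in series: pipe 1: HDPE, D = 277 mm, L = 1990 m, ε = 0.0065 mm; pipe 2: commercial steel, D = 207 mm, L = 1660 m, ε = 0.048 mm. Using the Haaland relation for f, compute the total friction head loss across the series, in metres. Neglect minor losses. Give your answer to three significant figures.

H ≈ 61.1 m

Pipe 1: V = 1.537 m/s, Re = 3.30×10^5, ε/D = 2.35×10^-5, f = 0.01430, h_1 = f(L/D)V²/2g = 12.36 m
Pipe 2: V = 2.752 m/s, Re = 4.42×10^5, ε/D = 2.32×10^-4, f = 0.01573, h_2 = f(L/D)V²/2g = 48.69 m
Series → Q common, losses add: H = Σh = 61.06 m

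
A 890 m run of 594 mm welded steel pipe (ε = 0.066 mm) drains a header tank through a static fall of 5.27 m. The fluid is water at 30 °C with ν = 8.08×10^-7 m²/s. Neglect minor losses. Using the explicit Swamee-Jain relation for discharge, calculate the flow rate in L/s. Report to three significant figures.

Swamee-Jain (Type II): Q = -0.965·√(gD⁵h_f/L)·ln[ε/(3.7D) + √(3.17ν²L/(gD³h_f))]
√(gD⁵h_f/L) = √(9.81·0.594⁵·5.27/890) = 0.06554
ε/(3.7D) = 3.00×10^-5; √(3.17ν²L/(gD³h_f)) = 1.30×10^-5
Q = -0.965·0.06554·ln(4.307×10^-5) = 0.6358 m³/s
Check: V = 2.29 m/s, Re = 1.69×10^6, f = 0.01319, h_f = 5.30 m ≈ 5.27 m ✓

Q ≈ 636 L/s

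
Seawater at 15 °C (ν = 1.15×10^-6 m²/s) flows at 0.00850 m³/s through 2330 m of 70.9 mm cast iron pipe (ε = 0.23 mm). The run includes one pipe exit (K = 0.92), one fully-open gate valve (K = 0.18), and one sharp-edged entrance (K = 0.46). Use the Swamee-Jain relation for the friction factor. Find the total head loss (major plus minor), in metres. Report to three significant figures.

V = 4Q/(πD²) = 2.153 m/s; V²/2g = 0.2363 m
Re = 1.33×10^5, ε/D = 0.00324 → f = 0.02792 (Swamee-Jain)
Major: h_f = f(L/D)·V²/2g = 0.02792·32863·0.2363 = 216.7 m
Minor: ΣK = 1.56; h_m = ΣK·V²/2g = 0.3686 m
Total H_L = 216.7 + 0.3686 = 217.1 m

H_L ≈ 217 m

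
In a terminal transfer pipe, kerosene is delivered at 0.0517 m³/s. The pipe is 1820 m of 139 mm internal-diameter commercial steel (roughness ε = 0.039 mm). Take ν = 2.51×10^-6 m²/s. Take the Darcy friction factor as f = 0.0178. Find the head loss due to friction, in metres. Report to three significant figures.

h_f ≈ 138 m

V = 4Q/(πD²) = 4·0.0517/(π·0.139²) = 3.407 m/s
h_f = f(L/D)V²/(2g) = 0.01780·(1820/0.139)·3.407²/(2·9.81) = 137.9 m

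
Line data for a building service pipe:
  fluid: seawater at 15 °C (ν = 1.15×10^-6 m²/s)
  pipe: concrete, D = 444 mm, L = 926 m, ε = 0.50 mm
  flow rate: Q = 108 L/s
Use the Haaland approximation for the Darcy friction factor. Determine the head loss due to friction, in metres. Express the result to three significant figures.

V = 4Q/(πD²) = 4·0.108/(π·0.444²) = 0.6975 m/s
Re = VD/ν = 0.6975·0.444/1.15×10^-6 = 2.69×10^5 → turbulent
ε/D = 0.50/444 = 0.00113
Haaland: f = 0.02112
h_f = f(L/D)V²/(2g) = 0.02112·(926/0.444)·0.6975²/(2·9.81) = 1.093 m

h_f ≈ 1.09 m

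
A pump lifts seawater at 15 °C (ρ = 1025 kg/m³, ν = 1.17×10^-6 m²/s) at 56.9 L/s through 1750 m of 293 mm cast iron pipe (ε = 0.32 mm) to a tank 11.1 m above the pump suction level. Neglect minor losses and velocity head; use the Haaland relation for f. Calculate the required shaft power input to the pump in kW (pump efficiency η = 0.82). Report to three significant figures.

P_shaft ≈ 11.0 kW

V = 4Q/(πD²) = 0.8439 m/s; Re = 2.11×10^5; ε/D = 0.00109; f = 0.02121
h_f = f(L/D)V²/2g = 4.599 m
Total head H = z + h_f = 11.1 + 4.599 = 15.70 m
P_hyd = ρgQH = 1025·9.81·0.0569·15.70 = 8.982 kW
P_shaft = P_hyd/η = 8.982/0.82 = 10.95 kW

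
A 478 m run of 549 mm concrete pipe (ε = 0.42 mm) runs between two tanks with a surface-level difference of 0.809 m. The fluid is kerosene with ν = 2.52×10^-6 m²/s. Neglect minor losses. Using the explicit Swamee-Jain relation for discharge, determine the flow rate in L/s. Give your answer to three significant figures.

Swamee-Jain (Type II): Q = -0.965·√(gD⁵h_f/L)·ln[ε/(3.7D) + √(3.17ν²L/(gD³h_f))]
√(gD⁵h_f/L) = √(9.81·0.549⁵·0.809/478) = 0.02878
ε/(3.7D) = 2.07×10^-4; √(3.17ν²L/(gD³h_f)) = 8.56×10^-5
Q = -0.965·0.02878·ln(2.924×10^-4) = 0.2260 m³/s
Check: V = 0.955 m/s, Re = 2.08×10^5, f = 0.02016, h_f = 0.815 m ≈ 0.809 m ✓

Q ≈ 226 L/s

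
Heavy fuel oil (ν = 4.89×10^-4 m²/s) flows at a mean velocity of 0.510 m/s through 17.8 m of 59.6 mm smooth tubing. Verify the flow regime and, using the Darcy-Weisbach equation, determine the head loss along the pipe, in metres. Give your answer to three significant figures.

Re = VD/ν = 0.510·0.05960/4.89×10^-4 = 62.2 → laminar (Re < 2300)
f = 64/Re = 1.030
h_f = f(L/D)V²/(2g) = 1.030·(17.8/0.05960)·0.510²/(2·9.81) = 4.077 m

h_f ≈ 4.08 m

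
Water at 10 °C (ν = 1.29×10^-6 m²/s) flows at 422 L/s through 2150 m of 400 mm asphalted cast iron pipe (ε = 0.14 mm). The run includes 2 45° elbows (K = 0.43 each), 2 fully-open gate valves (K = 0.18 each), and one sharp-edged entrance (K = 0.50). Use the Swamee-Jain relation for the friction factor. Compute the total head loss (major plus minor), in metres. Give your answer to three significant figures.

H_L ≈ 50.9 m

V = 4Q/(πD²) = 3.358 m/s; V²/2g = 0.5748 m
Re = 1.04×10^6, ε/D = 3.50×10^-4 → f = 0.01616 (Swamee-Jain)
Major: h_f = f(L/D)·V²/2g = 0.01616·5375·0.5748 = 49.93 m
Minor: ΣK = 1.72; h_m = ΣK·V²/2g = 0.9886 m
Total H_L = 49.93 + 0.9886 = 50.92 m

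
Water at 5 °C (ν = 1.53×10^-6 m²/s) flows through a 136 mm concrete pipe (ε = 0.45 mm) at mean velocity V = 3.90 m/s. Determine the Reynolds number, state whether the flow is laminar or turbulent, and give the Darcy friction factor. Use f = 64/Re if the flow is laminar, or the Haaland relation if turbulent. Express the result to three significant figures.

Re = VD/ν = 3.900·0.136/1.53×10^-6 = 3.47×10^5
Re > 4000 → turbulent; ε/D = 0.00331
Haaland: f = 0.02728

Re ≈ 3.47×10^5; turbulent; f ≈ 0.0273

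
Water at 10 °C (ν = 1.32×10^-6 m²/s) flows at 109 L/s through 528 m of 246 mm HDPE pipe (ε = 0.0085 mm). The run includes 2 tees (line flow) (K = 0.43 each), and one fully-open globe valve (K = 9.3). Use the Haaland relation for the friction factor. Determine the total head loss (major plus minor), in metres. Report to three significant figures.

V = 4Q/(πD²) = 2.293 m/s; V²/2g = 0.2681 m
Re = 4.27×10^5, ε/D = 3.46×10^-5 → f = 0.01381 (Haaland)
Major: h_f = f(L/D)·V²/2g = 0.01381·2146·0.2681 = 7.948 m
Minor: ΣK = 10.2; h_m = ΣK·V²/2g = 2.724 m
Total H_L = 7.948 + 2.724 = 10.67 m

H_L ≈ 10.7 m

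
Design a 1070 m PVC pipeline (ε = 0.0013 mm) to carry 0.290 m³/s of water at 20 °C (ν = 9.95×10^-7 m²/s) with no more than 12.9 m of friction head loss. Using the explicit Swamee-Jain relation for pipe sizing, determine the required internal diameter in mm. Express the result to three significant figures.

Swamee-Jain (Type III): D = 0.66·[ε^1.25·(LQ²/(gh_f))^4.75 + ν·Q^9.4·(L/(gh_f))^5.2]^0.04
LQ²/(gh_f) = 0.7111; L/(gh_f) = 8.455
Term 1 = ε^1.25·(…)^4.75 = 8.69×10^-9; Term 2 = ν·Q^9.4·(…)^5.2 = 5.83×10^-7
D = 0.66·(8.69×10^-9 + 5.83×10^-7)^0.04 = 0.3719 m = 372 mm
Check: V = 2.67 m/s, Re = 9.98×10^5, f = 0.01170, h_f = 12.2 m ≈ 12.9 m ✓

D ≈ 372 mm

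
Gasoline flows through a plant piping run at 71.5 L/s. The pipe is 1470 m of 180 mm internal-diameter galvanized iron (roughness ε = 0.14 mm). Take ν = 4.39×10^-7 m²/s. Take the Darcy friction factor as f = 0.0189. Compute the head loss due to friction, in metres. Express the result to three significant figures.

V = 4Q/(πD²) = 4·0.0715/(π·0.180²) = 2.810 m/s
h_f = f(L/D)V²/(2g) = 0.01890·(1470/0.180)·2.810²/(2·9.81) = 62.11 m

h_f ≈ 62.1 m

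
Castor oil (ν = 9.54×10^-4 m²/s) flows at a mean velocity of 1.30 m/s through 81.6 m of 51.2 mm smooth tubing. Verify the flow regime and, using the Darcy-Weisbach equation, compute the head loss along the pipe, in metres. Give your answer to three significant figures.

h_f ≈ 126 m

Re = VD/ν = 1.30·0.05120/9.54×10^-4 = 69.8 → laminar (Re < 2300)
f = 64/Re = 0.9173
h_f = f(L/D)V²/(2g) = 0.9173·(81.6/0.05120)·1.30²/(2·9.81) = 125.9 m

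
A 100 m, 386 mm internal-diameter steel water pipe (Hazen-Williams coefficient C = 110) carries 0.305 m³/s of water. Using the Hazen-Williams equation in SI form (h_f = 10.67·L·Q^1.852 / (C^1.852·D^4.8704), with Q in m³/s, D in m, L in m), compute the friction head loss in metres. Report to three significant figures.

h_f = 10.67·100·0.305^1.852 / (110^1.852·0.386^4.8704) = 2.023 m

h_f ≈ 2.02 m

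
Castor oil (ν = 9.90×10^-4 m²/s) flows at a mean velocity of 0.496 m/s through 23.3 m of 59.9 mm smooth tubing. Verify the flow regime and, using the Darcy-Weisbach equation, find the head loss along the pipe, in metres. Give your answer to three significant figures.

h_f ≈ 10.4 m

Re = VD/ν = 0.496·0.05990/9.90×10^-4 = 30.0 → laminar (Re < 2300)
f = 64/Re = 2.133
h_f = f(L/D)V²/(2g) = 2.133·(23.3/0.05990)·0.496²/(2·9.81) = 10.40 m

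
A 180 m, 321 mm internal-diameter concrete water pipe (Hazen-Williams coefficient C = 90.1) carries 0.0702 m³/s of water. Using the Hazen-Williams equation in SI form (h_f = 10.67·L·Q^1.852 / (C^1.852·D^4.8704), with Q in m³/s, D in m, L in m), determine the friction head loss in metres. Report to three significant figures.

h_f ≈ 0.852 m

h_f = 10.67·180·0.0702^1.852 / (90.1^1.852·0.321^4.8704) = 0.8516 m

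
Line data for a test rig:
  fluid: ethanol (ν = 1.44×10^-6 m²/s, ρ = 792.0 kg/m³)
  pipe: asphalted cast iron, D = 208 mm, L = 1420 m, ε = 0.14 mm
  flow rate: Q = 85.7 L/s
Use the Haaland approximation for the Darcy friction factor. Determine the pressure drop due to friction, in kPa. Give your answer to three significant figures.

Δp ≈ 324 kPa

V = 4Q/(πD²) = 4·0.0857/(π·0.208²) = 2.522 m/s
Re = VD/ν = 2.522·0.208/1.44×10^-6 = 3.64×10^5 → turbulent
ε/D = 0.14/208 = 6.73×10^-4
Haaland: f = 0.01883
h_f = f(L/D)V²/(2g) = 0.01883·(1420/0.208)·2.522²/(2·9.81) = 41.68 m
Δp = ρg·h_f = 792.0·9.81·41.68 = 323.9 kPa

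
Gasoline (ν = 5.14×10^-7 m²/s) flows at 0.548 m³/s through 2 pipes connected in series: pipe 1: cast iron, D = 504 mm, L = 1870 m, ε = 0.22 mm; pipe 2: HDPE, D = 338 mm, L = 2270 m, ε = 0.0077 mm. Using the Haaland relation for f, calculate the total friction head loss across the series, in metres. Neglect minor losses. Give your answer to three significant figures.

Pipe 1: V = 2.747 m/s, Re = 2.69×10^6, ε/D = 4.37×10^-4, f = 0.01642, h_1 = f(L/D)V²/2g = 23.43 m
Pipe 2: V = 6.107 m/s, Re = 4.02×10^6, ε/D = 2.28×10^-5, f = 0.01030, h_2 = f(L/D)V²/2g = 131.5 m
Series → Q common, losses add: H = Σh = 155.0 m

H ≈ 155 m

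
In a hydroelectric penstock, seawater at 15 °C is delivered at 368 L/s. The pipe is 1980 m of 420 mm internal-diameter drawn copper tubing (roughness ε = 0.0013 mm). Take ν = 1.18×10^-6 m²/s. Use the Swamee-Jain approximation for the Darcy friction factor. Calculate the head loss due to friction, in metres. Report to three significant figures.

V = 4Q/(πD²) = 4·0.368/(π·0.420²) = 2.656 m/s
Re = VD/ν = 2.656·0.420/1.18×10^-6 = 9.45×10^5 → turbulent
ε/D = 0.0013/420 = 3.10×10^-6
Swamee-Jain: f = 0.01179
h_f = f(L/D)V²/(2g) = 0.01179·(1980/0.420)·2.656²/(2·9.81) = 19.99 m

h_f ≈ 20.0 m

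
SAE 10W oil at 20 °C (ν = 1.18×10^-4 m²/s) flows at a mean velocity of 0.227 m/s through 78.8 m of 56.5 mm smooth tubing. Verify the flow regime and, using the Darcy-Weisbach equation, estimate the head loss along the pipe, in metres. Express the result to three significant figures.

Re = VD/ν = 0.227·0.05650/1.18×10^-4 = 109 → laminar (Re < 2300)
f = 64/Re = 0.5888
h_f = f(L/D)V²/(2g) = 0.5888·(78.8/0.05650)·0.227²/(2·9.81) = 2.157 m

h_f ≈ 2.16 m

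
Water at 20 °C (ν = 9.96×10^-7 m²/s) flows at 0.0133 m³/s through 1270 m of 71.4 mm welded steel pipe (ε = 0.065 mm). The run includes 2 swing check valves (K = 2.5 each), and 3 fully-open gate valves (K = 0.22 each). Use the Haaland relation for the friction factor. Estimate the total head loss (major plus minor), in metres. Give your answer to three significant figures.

V = 4Q/(πD²) = 3.322 m/s; V²/2g = 0.5624 m
Re = 2.38×10^5, ε/D = 9.10×10^-4 → f = 0.02035 (Haaland)
Major: h_f = f(L/D)·V²/2g = 0.02035·17787·0.5624 = 203.6 m
Minor: ΣK = 5.66; h_m = ΣK·V²/2g = 3.183 m
Total H_L = 203.6 + 3.183 = 206.8 m

H_L ≈ 207 m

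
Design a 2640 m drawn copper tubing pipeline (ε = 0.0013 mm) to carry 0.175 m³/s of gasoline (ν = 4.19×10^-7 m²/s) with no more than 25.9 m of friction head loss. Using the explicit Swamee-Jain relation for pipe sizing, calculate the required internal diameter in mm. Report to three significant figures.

D ≈ 310 mm

Swamee-Jain (Type III): D = 0.66·[ε^1.25·(LQ²/(gh_f))^4.75 + ν·Q^9.4·(L/(gh_f))^5.2]^0.04
LQ²/(gh_f) = 0.3182; L/(gh_f) = 10.39
Term 1 = ε^1.25·(…)^4.75 = 1.91×10^-10; Term 2 = ν·Q^9.4·(…)^5.2 = 6.21×10^-9
D = 0.66·(1.91×10^-10 + 6.21×10^-9)^0.04 = 0.3103 m = 310 mm
Check: V = 2.31 m/s, Re = 1.71×10^6, f = 0.01077, h_f = 25.0 m ≈ 25.9 m ✓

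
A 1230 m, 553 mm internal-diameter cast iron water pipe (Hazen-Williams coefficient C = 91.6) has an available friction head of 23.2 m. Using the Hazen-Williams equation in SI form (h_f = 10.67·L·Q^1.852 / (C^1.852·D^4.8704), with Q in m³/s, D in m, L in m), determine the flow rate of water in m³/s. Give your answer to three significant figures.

Q ≈ 0.630 m³/s

Rearranging: Q = [h_f·C^1.852·D^4.8704 / (10.67·L)]^(1/1.852)
Q = [23.2·91.6^1.852·0.553^4.8704 / (10.67·1230)]^0.540 = 0.6296 m³/s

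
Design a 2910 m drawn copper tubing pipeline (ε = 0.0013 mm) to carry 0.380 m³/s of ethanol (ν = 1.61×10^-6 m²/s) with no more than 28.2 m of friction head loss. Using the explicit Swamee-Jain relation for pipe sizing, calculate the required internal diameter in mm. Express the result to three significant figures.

D ≈ 439 mm

Swamee-Jain (Type III): D = 0.66·[ε^1.25·(LQ²/(gh_f))^4.75 + ν·Q^9.4·(L/(gh_f))^5.2]^0.04
LQ²/(gh_f) = 1.519; L/(gh_f) = 10.52
Term 1 = ε^1.25·(…)^4.75 = 3.20×10^-7; Term 2 = ν·Q^9.4·(…)^5.2 = 3.72×10^-5
D = 0.66·(3.20×10^-7 + 3.72×10^-5)^0.04 = 0.4391 m = 439 mm
Check: V = 2.51 m/s, Re = 6.84×10^5, f = 0.01244, h_f = 26.5 m ≈ 28.2 m ✓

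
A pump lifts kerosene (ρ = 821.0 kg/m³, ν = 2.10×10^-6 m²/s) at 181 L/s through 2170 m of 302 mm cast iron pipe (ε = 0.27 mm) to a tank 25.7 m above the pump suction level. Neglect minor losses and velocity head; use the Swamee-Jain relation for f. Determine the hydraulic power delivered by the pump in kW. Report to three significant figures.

V = 4Q/(πD²) = 2.527 m/s; Re = 3.63×10^5; ε/D = 8.94×10^-4; f = 0.02012
h_f = f(L/D)V²/2g = 47.04 m
Total head H = z + h_f = 25.7 + 47.04 = 72.74 m
P_hyd = ρgQH = 821.0·9.81·0.181·72.74 = 106.0 kW

P_hyd ≈ 106 kW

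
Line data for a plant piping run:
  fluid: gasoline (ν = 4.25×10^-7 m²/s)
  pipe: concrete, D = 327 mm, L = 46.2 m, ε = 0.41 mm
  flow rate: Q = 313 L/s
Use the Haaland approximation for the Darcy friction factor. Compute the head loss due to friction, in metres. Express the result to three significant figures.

V = 4Q/(πD²) = 4·0.313/(π·0.327²) = 3.727 m/s
Re = VD/ν = 3.727·0.327/4.25×10^-7 = 2.87×10^6 → turbulent
ε/D = 0.41/327 = 0.00125
Haaland: f = 0.02088
h_f = f(L/D)V²/(2g) = 0.02088·(46.2/0.327)·3.727²/(2·9.81) = 2.089 m

h_f ≈ 2.09 m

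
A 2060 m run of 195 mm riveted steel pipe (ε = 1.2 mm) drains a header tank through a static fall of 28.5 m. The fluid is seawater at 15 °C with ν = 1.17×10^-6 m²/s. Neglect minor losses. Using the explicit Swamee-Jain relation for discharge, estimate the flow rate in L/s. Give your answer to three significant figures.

Q ≈ 38.0 L/s

Swamee-Jain (Type II): Q = -0.965·√(gD⁵h_f/L)·ln[ε/(3.7D) + √(3.17ν²L/(gD³h_f))]
√(gD⁵h_f/L) = √(9.81·0.195⁵·28.5/2060) = 0.006186
ε/(3.7D) = 0.00166; √(3.17ν²L/(gD³h_f)) = 6.57×10^-5
Q = -0.965·0.006186·ln(0.001729) = 0.03797 m³/s
Check: V = 1.27 m/s, Re = 2.12×10^5, f = 0.03292, h_f = 28.7 m ≈ 28.5 m ✓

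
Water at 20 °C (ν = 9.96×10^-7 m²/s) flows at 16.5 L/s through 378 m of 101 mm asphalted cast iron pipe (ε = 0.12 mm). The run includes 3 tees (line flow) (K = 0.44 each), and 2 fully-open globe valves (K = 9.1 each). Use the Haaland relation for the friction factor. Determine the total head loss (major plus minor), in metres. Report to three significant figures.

H_L ≈ 21.7 m

V = 4Q/(πD²) = 2.059 m/s; V²/2g = 0.2162 m
Re = 2.09×10^5, ε/D = 0.00119 → f = 0.02159 (Haaland)
Major: h_f = f(L/D)·V²/2g = 0.02159·3743·0.2162 = 17.47 m
Minor: ΣK = 19.5; h_m = ΣK·V²/2g = 4.220 m
Total H_L = 17.47 + 4.220 = 21.69 m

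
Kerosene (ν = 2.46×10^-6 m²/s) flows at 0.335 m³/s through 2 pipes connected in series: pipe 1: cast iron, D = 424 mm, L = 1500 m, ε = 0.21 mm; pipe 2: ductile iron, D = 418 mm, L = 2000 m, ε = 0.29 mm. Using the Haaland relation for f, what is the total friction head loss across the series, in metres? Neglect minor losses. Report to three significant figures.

Pipe 1: V = 2.373 m/s, Re = 4.09×10^5, ε/D = 4.95×10^-4, f = 0.01772, h_1 = f(L/D)V²/2g = 17.99 m
Pipe 2: V = 2.441 m/s, Re = 4.15×10^5, ε/D = 6.94×10^-4, f = 0.01884, h_2 = f(L/D)V²/2g = 27.38 m
Series → Q common, losses add: H = Σh = 45.36 m

H ≈ 45.4 m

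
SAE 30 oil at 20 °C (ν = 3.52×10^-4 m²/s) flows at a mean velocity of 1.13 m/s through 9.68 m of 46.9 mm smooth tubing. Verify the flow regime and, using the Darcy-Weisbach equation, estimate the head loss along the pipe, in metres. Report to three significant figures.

h_f ≈ 5.71 m

Re = VD/ν = 1.13·0.04690/3.52×10^-4 = 151 → laminar (Re < 2300)
f = 64/Re = 0.4251
h_f = f(L/D)V²/(2g) = 0.4251·(9.68/0.04690)·1.13²/(2·9.81) = 5.710 m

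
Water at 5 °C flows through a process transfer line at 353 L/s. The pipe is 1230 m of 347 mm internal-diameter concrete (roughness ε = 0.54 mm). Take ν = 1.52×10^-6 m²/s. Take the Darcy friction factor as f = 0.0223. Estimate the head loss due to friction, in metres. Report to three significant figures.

h_f ≈ 56.1 m

V = 4Q/(πD²) = 4·0.353/(π·0.347²) = 3.733 m/s
h_f = f(L/D)V²/(2g) = 0.02230·(1230/0.347)·3.733²/(2·9.81) = 56.13 m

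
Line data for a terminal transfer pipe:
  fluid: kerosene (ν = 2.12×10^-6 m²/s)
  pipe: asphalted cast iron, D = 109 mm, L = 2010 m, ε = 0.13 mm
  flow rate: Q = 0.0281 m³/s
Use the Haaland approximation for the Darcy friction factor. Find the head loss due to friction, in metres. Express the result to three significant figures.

h_f ≈ 187 m

V = 4Q/(πD²) = 4·0.0281/(π·0.109²) = 3.011 m/s
Re = VD/ν = 3.011·0.109/2.12×10^-6 = 1.55×10^5 → turbulent
ε/D = 0.13/109 = 0.00119
Haaland: f = 0.02194
h_f = f(L/D)V²/(2g) = 0.02194·(2010/0.109)·3.011²/(2·9.81) = 187.0 m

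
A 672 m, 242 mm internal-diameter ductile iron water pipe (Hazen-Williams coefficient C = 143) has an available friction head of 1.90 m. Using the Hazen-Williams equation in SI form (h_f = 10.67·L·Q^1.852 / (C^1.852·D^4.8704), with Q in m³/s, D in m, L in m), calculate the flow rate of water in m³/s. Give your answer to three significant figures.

Rearranging: Q = [h_f·C^1.852·D^4.8704 / (10.67·L)]^(1/1.852)
Q = [1.90·143^1.852·0.242^4.8704 / (10.67·672)]^0.540 = 0.04014 m³/s

Q ≈ 0.0401 m³/s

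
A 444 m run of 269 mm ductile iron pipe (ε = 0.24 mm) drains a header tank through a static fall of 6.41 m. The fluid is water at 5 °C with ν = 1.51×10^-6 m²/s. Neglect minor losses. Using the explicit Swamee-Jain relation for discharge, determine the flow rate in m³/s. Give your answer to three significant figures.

Swamee-Jain (Type II): Q = -0.965·√(gD⁵h_f/L)·ln[ε/(3.7D) + √(3.17ν²L/(gD³h_f))]
√(gD⁵h_f/L) = √(9.81·0.269⁵·6.41/444) = 0.01412
ε/(3.7D) = 2.41×10^-4; √(3.17ν²L/(gD³h_f)) = 5.12×10^-5
Q = -0.965·0.01412·ln(2.923×10^-4) = 0.1109 m³/s
Check: V = 1.95 m/s, Re = 3.48×10^5, f = 0.02015, h_f = 6.46 m ≈ 6.41 m ✓

Q ≈ 0.111 m³/s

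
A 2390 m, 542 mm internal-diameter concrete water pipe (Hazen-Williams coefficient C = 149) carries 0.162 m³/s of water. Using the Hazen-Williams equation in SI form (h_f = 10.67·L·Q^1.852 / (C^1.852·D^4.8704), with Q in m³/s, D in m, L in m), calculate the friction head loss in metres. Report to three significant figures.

h_f = 10.67·2390·0.162^1.852 / (149^1.852·0.542^4.8704) = 1.634 m

h_f ≈ 1.63 m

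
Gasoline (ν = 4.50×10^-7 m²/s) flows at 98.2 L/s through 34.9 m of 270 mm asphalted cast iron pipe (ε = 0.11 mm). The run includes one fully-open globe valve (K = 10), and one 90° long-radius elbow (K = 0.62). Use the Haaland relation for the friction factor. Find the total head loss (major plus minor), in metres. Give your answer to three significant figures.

H_L ≈ 1.91 m

V = 4Q/(πD²) = 1.715 m/s; V²/2g = 0.1499 m
Re = 1.03×10^6, ε/D = 4.07×10^-4 → f = 0.01649 (Haaland)
Major: h_f = f(L/D)·V²/2g = 0.01649·129.3·0.1499 = 0.3195 m
Minor: ΣK = 10.6; h_m = ΣK·V²/2g = 1.592 m
Total H_L = 0.3195 + 1.592 = 1.912 m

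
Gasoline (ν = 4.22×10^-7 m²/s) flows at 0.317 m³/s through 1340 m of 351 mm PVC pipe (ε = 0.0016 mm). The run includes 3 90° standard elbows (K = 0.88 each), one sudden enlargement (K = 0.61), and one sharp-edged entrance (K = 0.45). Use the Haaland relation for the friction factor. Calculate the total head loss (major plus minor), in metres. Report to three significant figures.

H_L ≈ 22.9 m

V = 4Q/(πD²) = 3.276 m/s; V²/2g = 0.5470 m
Re = 2.72×10^6, ε/D = 4.56×10^-6 → f = 0.01001 (Haaland)
Major: h_f = f(L/D)·V²/2g = 0.01001·3818·0.5470 = 20.91 m
Minor: ΣK = 3.70; h_m = ΣK·V²/2g = 2.024 m
Total H_L = 20.91 + 2.024 = 22.94 m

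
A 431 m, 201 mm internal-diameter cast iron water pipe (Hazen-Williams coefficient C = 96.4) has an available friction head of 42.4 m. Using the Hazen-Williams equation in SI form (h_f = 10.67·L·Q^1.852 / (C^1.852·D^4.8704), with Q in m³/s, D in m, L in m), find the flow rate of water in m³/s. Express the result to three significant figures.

Q ≈ 0.113 m³/s

Rearranging: Q = [h_f·C^1.852·D^4.8704 / (10.67·L)]^(1/1.852)
Q = [42.4·96.4^1.852·0.201^4.8704 / (10.67·431)]^0.540 = 0.1129 m³/s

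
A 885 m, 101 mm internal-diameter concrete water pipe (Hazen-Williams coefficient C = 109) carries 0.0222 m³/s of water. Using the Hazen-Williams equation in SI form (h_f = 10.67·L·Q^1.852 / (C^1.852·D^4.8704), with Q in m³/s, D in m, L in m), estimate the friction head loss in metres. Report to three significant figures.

h_f ≈ 97.4 m

h_f = 10.67·885·0.0222^1.852 / (109^1.852·0.101^4.8704) = 97.41 m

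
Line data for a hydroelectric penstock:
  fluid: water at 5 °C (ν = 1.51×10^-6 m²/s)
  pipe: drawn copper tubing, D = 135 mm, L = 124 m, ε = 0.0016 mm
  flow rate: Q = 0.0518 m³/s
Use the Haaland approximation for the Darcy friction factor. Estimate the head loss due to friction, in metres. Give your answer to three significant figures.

V = 4Q/(πD²) = 4·0.0518/(π·0.135²) = 3.619 m/s
Re = VD/ν = 3.619·0.135/1.51×10^-6 = 3.24×10^5 → turbulent
ε/D = 0.0016/135 = 1.19×10^-5
Haaland: f = 0.01424
h_f = f(L/D)V²/(2g) = 0.01424·(124/0.135)·3.619²/(2·9.81) = 8.732 m

h_f ≈ 8.73 m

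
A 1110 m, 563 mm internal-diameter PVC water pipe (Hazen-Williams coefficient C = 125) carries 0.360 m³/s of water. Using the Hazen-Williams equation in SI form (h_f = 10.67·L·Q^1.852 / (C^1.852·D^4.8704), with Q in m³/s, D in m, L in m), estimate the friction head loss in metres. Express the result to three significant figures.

h_f ≈ 3.83 m

h_f = 10.67·1110·0.360^1.852 / (125^1.852·0.563^4.8704) = 3.832 m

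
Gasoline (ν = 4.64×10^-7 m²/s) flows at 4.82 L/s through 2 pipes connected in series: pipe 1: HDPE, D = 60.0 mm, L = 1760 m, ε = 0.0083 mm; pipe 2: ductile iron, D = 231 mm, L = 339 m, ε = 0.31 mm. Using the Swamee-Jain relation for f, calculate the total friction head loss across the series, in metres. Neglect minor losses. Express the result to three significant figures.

Pipe 1: V = 1.705 m/s, Re = 2.20×10^5, ε/D = 1.38×10^-4, f = 0.01645, h_1 = f(L/D)V²/2g = 71.49 m
Pipe 2: V = 0.1150 m/s, Re = 5.73×10^4, ε/D = 0.00134, f = 0.02474, h_2 = f(L/D)V²/2g = 0.02448 m
Series → Q common, losses add: H = Σh = 71.52 m

H ≈ 71.5 m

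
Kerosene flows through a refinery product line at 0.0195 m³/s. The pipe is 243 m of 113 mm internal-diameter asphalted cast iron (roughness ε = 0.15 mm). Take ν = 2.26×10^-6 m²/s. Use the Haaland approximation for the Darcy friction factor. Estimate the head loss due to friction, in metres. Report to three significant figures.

V = 4Q/(πD²) = 4·0.0195/(π·0.113²) = 1.944 m/s
Re = VD/ν = 1.944·0.113/2.26×10^-6 = 9.72×10^4 → turbulent
ε/D = 0.15/113 = 0.00133
Haaland: f = 0.02309
h_f = f(L/D)V²/(2g) = 0.02309·(243/0.113)·1.944²/(2·9.81) = 9.569 m

h_f ≈ 9.57 m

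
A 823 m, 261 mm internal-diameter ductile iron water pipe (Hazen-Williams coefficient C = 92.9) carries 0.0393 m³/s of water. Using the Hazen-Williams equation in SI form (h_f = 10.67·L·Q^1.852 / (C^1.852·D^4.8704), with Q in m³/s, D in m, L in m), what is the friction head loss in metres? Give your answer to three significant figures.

h_f = 10.67·823·0.0393^1.852 / (92.9^1.852·0.261^4.8704) = 3.442 m

h_f ≈ 3.44 m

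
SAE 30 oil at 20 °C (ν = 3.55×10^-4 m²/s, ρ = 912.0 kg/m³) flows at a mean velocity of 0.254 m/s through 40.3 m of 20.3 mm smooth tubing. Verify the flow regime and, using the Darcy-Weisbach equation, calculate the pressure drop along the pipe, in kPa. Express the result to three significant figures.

Δp ≈ 257 kPa

Re = VD/ν = 0.254·0.02030/3.55×10^-4 = 14.5 → laminar (Re < 2300)
f = 64/Re = 4.406
h_f = f(L/D)V²/(2g) = 4.406·(40.3/0.02030)·0.254²/(2·9.81) = 28.76 m
Δp = ρg·h_f = 912.0·9.81·28.76 = 257.3 kPa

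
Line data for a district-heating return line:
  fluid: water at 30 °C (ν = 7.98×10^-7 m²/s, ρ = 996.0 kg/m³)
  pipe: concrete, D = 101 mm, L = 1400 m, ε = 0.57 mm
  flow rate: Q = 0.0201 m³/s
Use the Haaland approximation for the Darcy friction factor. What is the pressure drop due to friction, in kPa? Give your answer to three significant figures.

Δp ≈ 1380 kPa

V = 4Q/(πD²) = 4·0.0201/(π·0.101²) = 2.509 m/s
Re = VD/ν = 2.509·0.101/7.98×10^-7 = 3.18×10^5 → turbulent
ε/D = 0.57/101 = 0.00564
Haaland: f = 0.03183
h_f = f(L/D)V²/(2g) = 0.03183·(1400/0.101)·2.509²/(2·9.81) = 141.5 m
Δp = ρg·h_f = 996.0·9.81·141.5 = 1383 kPa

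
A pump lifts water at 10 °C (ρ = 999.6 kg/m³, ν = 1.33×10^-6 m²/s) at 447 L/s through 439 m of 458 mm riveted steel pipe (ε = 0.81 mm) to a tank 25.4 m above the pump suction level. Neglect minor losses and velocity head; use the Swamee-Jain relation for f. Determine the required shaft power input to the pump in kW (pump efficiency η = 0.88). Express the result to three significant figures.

V = 4Q/(πD²) = 2.713 m/s; Re = 9.34×10^5; ε/D = 0.00177; f = 0.02297
h_f = f(L/D)V²/2g = 8.261 m
Total head H = z + h_f = 25.4 + 8.261 = 33.66 m
P_hyd = ρgQH = 999.6·9.81·0.447·33.66 = 147.5 kW
P_shaft = P_hyd/η = 147.5/0.88 = 167.7 kW

P_shaft ≈ 168 kW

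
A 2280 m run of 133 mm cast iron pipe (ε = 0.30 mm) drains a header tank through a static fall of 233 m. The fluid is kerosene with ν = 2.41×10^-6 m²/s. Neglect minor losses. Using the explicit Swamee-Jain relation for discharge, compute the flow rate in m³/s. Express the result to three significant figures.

Swamee-Jain (Type II): Q = -0.965·√(gD⁵h_f/L)·ln[ε/(3.7D) + √(3.17ν²L/(gD³h_f))]
√(gD⁵h_f/L) = √(9.81·0.133⁵·233/2280) = 0.006459
ε/(3.7D) = 6.10×10^-4; √(3.17ν²L/(gD³h_f)) = 8.84×10^-5
Q = -0.965·0.006459·ln(6.980×10^-4) = 0.04530 m³/s
Check: V = 3.26 m/s, Re = 1.80×10^5, f = 0.02528, h_f = 235 m ≈ 233 m ✓

Q ≈ 0.0453 m³/s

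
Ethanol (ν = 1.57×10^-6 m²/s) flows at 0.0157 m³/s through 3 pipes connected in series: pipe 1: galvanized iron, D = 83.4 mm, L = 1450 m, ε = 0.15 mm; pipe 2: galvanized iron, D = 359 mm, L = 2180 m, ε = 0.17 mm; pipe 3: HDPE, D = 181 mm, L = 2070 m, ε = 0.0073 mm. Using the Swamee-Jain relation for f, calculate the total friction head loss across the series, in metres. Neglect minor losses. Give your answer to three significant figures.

Pipe 1: V = 2.874 m/s, Re = 1.53×10^5, ε/D = 0.00180, f = 0.02419, h_1 = f(L/D)V²/2g = 177.1 m
Pipe 2: V = 0.1551 m/s, Re = 3.55×10^4, ε/D = 4.74×10^-4, f = 0.02397, h_2 = f(L/D)V²/2g = 0.1785 m
Pipe 3: V = 0.6102 m/s, Re = 7.03×10^4, ε/D = 4.03×10^-5, f = 0.01945, h_3 = f(L/D)V²/2g = 4.221 m
Series → Q common, losses add: H = Σh = 181.5 m

H ≈ 181 m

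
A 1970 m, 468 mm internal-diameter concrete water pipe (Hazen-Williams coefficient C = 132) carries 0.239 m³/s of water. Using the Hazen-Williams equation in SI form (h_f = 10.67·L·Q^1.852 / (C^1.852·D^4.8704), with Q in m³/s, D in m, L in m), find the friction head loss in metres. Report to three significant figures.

h_f = 10.67·1970·0.239^1.852 / (132^1.852·0.468^4.8704) = 7.082 m

h_f ≈ 7.08 m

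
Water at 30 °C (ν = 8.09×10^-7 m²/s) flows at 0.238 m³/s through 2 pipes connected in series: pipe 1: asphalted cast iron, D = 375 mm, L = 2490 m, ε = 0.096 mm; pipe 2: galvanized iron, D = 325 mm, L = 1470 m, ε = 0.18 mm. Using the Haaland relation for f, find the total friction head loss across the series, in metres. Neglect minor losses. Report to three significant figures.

Pipe 1: V = 2.155 m/s, Re = 9.99×10^5, ε/D = 2.56×10^-4, f = 0.01519, h_1 = f(L/D)V²/2g = 23.87 m
Pipe 2: V = 2.869 m/s, Re = 1.15×10^6, ε/D = 5.54×10^-4, f = 0.01748, h_2 = f(L/D)V²/2g = 33.17 m
Series → Q common, losses add: H = Σh = 57.03 m

H ≈ 57.0 m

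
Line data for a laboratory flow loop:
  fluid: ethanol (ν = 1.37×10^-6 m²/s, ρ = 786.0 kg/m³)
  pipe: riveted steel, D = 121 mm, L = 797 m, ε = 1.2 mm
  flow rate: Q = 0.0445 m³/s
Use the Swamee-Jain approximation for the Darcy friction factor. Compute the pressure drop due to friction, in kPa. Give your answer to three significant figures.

Δp ≈ 1480 kPa

V = 4Q/(πD²) = 4·0.0445/(π·0.121²) = 3.870 m/s
Re = VD/ν = 3.870·0.121/1.37×10^-6 = 3.42×10^5 → turbulent
ε/D = 1.2/121 = 0.00992
Swamee-Jain: f = 0.03808
h_f = f(L/D)V²/(2g) = 0.03808·(797/0.121)·3.870²/(2·9.81) = 191.5 m
Δp = ρg·h_f = 786.0·9.81·191.5 = 1476 kPa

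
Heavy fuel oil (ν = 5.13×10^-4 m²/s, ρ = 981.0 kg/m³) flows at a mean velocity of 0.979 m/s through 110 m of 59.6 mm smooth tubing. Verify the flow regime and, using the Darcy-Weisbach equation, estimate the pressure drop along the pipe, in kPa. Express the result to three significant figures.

Δp ≈ 488 kPa

Re = VD/ν = 0.979·0.05960/5.13×10^-4 = 114 → laminar (Re < 2300)
f = 64/Re = 0.5627
h_f = f(L/D)V²/(2g) = 0.5627·(110/0.05960)·0.979²/(2·9.81) = 50.73 m
Δp = ρg·h_f = 981.0·9.81·50.73 = 488.2 kPa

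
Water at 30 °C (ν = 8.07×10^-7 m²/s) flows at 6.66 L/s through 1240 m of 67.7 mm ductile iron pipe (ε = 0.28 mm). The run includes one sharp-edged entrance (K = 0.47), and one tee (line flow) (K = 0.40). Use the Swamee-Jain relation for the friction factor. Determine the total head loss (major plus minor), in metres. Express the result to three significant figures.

V = 4Q/(πD²) = 1.850 m/s; V²/2g = 0.1745 m
Re = 1.55×10^5, ε/D = 0.00414 → f = 0.02959 (Swamee-Jain)
Major: h_f = f(L/D)·V²/2g = 0.02959·18316·0.1745 = 94.56 m
Minor: ΣK = 0.870; h_m = ΣK·V²/2g = 0.1518 m
Total H_L = 94.56 + 0.1518 = 94.72 m

H_L ≈ 94.7 m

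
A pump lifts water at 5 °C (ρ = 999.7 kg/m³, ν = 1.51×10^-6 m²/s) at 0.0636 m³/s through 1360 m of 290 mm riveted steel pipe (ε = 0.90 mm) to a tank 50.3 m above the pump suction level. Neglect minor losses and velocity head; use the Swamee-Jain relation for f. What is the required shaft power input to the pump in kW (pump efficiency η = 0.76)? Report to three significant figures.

P_shaft ≈ 46.2 kW

V = 4Q/(πD²) = 0.9629 m/s; Re = 1.85×10^5; ε/D = 0.00310; f = 0.02731
h_f = f(L/D)V²/2g = 6.053 m
Total head H = z + h_f = 50.3 + 6.053 = 56.35 m
P_hyd = ρgQH = 999.7·9.81·0.0636·56.35 = 35.15 kW
P_shaft = P_hyd/η = 35.15/0.76 = 46.25 kW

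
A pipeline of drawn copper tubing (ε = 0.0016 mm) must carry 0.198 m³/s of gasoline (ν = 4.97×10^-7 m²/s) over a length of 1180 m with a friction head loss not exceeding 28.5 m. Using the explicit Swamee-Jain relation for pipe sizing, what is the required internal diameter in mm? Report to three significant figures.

Swamee-Jain (Type III): D = 0.66·[ε^1.25·(LQ²/(gh_f))^4.75 + ν·Q^9.4·(L/(gh_f))^5.2]^0.04
LQ²/(gh_f) = 0.1655; L/(gh_f) = 4.221
Term 1 = ε^1.25·(…)^4.75 = 1.11×10^-11; Term 2 = ν·Q^9.4·(…)^5.2 = 2.17×10^-10
D = 0.66·(1.11×10^-11 + 2.17×10^-10)^0.04 = 0.2716 m = 272 mm
Check: V = 3.42 m/s, Re = 1.87×10^6, f = 0.01069, h_f = 27.7 m ≈ 28.5 m ✓

D ≈ 272 mm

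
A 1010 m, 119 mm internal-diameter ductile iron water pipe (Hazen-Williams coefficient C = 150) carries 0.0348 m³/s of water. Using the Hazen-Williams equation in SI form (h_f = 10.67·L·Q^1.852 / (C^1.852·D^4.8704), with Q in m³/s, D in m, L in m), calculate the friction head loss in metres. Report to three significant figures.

h_f ≈ 63.7 m

h_f = 10.67·1010·0.0348^1.852 / (150^1.852·0.119^4.8704) = 63.65 m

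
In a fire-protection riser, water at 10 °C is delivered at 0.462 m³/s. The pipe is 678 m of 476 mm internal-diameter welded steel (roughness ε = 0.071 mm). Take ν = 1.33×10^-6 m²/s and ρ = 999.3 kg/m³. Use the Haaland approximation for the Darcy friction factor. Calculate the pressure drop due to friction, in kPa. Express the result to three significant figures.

Δp ≈ 67.5 kPa

V = 4Q/(πD²) = 4·0.462/(π·0.476²) = 2.596 m/s
Re = VD/ν = 2.596·0.476/1.33×10^-6 = 9.29×10^5 → turbulent
ε/D = 0.071/476 = 1.49×10^-4
Haaland: f = 0.01406
h_f = f(L/D)V²/(2g) = 0.01406·(678/0.476)·2.596²/(2·9.81) = 6.882 m
Δp = ρg·h_f = 999.3·9.81·6.882 = 67.46 kPa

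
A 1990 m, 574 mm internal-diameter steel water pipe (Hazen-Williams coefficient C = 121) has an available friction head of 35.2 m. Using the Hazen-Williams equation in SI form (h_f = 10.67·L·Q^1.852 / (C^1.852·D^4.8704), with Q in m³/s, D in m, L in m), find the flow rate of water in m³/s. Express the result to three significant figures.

Rearranging: Q = [h_f·C^1.852·D^4.8704 / (10.67·L)]^(1/1.852)
Q = [35.2·121^1.852·0.574^4.8704 / (10.67·1990)]^0.540 = 0.8860 m³/s

Q ≈ 0.886 m³/s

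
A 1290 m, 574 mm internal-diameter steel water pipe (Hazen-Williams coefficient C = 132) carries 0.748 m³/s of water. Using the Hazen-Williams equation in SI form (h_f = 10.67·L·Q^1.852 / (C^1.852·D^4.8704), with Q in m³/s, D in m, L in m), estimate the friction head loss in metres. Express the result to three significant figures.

h_f ≈ 14.2 m

h_f = 10.67·1290·0.748^1.852 / (132^1.852·0.574^4.8704) = 14.19 m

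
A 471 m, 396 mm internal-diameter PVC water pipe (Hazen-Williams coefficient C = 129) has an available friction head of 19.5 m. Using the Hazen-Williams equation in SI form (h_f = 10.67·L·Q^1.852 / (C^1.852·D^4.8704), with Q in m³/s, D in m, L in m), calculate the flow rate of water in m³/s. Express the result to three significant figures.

Q ≈ 0.563 m³/s

Rearranging: Q = [h_f·C^1.852·D^4.8704 / (10.67·L)]^(1/1.852)
Q = [19.5·129^1.852·0.396^4.8704 / (10.67·471)]^0.540 = 0.5632 m³/s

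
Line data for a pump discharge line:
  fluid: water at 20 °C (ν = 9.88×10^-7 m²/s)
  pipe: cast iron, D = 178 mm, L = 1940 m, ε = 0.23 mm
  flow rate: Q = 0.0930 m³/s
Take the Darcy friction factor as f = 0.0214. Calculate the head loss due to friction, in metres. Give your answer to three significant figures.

h_f ≈ 166 m

V = 4Q/(πD²) = 4·0.0930/(π·0.178²) = 3.737 m/s
h_f = f(L/D)V²/(2g) = 0.02140·(1940/0.178)·3.737²/(2·9.81) = 166.0 m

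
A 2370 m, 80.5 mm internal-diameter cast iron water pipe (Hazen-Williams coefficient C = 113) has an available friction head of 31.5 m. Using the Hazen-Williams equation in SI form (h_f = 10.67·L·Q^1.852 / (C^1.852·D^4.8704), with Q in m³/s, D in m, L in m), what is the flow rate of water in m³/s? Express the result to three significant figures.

Rearranging: Q = [h_f·C^1.852·D^4.8704 / (10.67·L)]^(1/1.852)
Q = [31.5·113^1.852·0.0805^4.8704 / (10.67·2370)]^0.540 = 0.004047 m³/s

Q ≈ 0.00405 m³/s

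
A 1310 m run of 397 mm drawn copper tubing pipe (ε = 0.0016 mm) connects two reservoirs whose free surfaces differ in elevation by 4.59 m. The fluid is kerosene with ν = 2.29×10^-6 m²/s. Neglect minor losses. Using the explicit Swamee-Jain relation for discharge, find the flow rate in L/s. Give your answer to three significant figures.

Swamee-Jain (Type II): Q = -0.965·√(gD⁵h_f/L)·ln[ε/(3.7D) + √(3.17ν²L/(gD³h_f))]
√(gD⁵h_f/L) = √(9.81·0.397⁵·4.59/1310) = 0.01841
ε/(3.7D) = 1.09×10^-6; √(3.17ν²L/(gD³h_f)) = 8.79×10^-5
Q = -0.965·0.01841·ln(8.901×10^-5) = 0.1657 m³/s
Check: V = 1.34 m/s, Re = 2.32×10^5, f = 0.01513, h_f = 4.56 m ≈ 4.59 m ✓

Q ≈ 166 L/s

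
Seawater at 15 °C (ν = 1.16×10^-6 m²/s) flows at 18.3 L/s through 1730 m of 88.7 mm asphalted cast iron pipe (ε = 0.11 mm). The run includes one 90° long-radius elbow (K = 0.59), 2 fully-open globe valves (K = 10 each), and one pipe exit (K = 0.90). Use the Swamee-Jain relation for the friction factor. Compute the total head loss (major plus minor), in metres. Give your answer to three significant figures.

H_L ≈ 201 m

V = 4Q/(πD²) = 2.962 m/s; V²/2g = 0.4470 m
Re = 2.26×10^5, ε/D = 0.00124 → f = 0.02195 (Swamee-Jain)
Major: h_f = f(L/D)·V²/2g = 0.02195·19504·0.4470 = 191.4 m
Minor: ΣK = 21.5; h_m = ΣK·V²/2g = 9.607 m
Total H_L = 191.4 + 9.607 = 201.0 m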